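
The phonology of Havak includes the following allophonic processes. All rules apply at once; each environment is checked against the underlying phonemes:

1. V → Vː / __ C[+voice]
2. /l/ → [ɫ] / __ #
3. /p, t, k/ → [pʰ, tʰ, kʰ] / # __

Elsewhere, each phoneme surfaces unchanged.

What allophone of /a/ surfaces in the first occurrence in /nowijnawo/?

[aː]

/a/ — between /n/ and /w/, before a voiced consonant — surfaces as [aː] (rule 1).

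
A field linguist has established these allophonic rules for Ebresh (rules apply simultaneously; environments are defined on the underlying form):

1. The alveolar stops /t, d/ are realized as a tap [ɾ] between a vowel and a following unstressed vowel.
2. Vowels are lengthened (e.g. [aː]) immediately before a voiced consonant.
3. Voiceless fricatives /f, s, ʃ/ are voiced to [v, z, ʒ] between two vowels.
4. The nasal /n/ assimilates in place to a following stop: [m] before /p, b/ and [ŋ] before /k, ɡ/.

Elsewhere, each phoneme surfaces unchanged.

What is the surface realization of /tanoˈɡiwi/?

[taːnoːˈɡiːwi]

/t/ (word-initial) is in the target of rule 1 but the environment (between a vowel and a following unstressed vowel) is not met → [t].
/a/ — between /t/ and /n/, before a voiced consonant — surfaces as [aː] (rule 2).
/n/ (between /a/ and /o/) is in the target of rule 4 but the environment (before a labial or velar stop) is not met → [n].
Rule 2 applies to /o/ (between /n/ and /ɡ/: before a voiced consonant) → [oː].
/ɡ/ (between /o/ and /i/) is unaffected → [ɡ].
/i/ (between /ɡ/ and /w/): before a voiced consonant, so rule 2 applies → [iː].
/w/ (between /i/ and /i/) is unaffected → [w].
/i/ (word-final): rule 2 targets it, but not before a voiced consonant → unchanged [i].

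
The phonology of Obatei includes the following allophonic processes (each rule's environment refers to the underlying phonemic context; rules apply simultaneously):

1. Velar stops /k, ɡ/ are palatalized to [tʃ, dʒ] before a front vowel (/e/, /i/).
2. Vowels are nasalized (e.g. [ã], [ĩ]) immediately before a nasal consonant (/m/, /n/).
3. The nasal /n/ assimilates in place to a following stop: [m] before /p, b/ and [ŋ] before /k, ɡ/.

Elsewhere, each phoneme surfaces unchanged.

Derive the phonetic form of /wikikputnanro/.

[witʃikputnãnro]

/w/ (word-initial): no rule targets it → [w].
/i/ (between /w/ and /k/) is in the target of rule 2 but the environment (before a nasal consonant) is not met → [i].
/k/ (between /i/ and /i/): before a front vowel, so rule 1 applies → [tʃ].
/i/ (between /k/ and /k/) is in the target of rule 2 but the environment (before a nasal consonant) is not met → [i].
/k/ — between /i/ and /p/; rule 1 does not apply here → [k].
/p/ (between /k/ and /u/) is unaffected → [p].
/u/ (between /p/ and /t/): rule 2 targets it, but not before a nasal consonant → unchanged [u].
/t/ (between /u/ and /n/) is unaffected → [t].
/n/ (between /t/ and /a/) is in the target of rule 3 but the environment (before a labial or velar stop) is not met → [n].
Rule 2 applies to /a/ (between /n/ and /n/: before a nasal consonant) → [ã].
/n/ — between /a/ and /r/; rule 3 does not apply here → [n].
/r/ stays [r].
/o/ (word-final) fails the environment for rule 2, so it stays [o].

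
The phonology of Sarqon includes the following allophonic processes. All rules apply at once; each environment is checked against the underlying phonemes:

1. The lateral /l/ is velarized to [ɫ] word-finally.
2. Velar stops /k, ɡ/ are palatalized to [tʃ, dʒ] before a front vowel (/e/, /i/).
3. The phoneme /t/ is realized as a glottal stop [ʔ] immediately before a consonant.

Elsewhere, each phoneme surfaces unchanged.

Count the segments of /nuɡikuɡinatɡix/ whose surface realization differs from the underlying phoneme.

4

Segments that undergo a rule: /ɡ/ → [dʒ] (rule 2); /ɡ/ → [dʒ] (rule 2); /t/ → [ʔ] (rule 3); /ɡ/ → [dʒ] (rule 2).
All other segments surface unchanged.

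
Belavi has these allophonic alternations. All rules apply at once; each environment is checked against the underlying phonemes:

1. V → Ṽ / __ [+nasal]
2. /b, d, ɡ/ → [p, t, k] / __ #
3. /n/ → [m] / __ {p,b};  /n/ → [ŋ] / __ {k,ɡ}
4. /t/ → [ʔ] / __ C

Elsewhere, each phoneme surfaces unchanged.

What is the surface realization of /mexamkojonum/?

[mexãmkojõnũm]

/m/ stays [m].
/e/ (between /m/ and /x/): rule 1 targets it, but not before a nasal consonant → unchanged [e].
/x/ — not in any rule's target class → [x].
/a/ (between /x/ and /m/): before a nasal consonant, so rule 1 applies → [ã].
/m/ (between /a/ and /k/) is unaffected → [m].
/k/ (between /m/ and /o/) is unaffected → [k].
/o/ (between /k/ and /j/) is in the target of rule 1 but the environment (before a nasal consonant) is not met → [o].
/j/ — not in any rule's target class → [j].
/o/ — between /j/ and /n/, before a nasal consonant — surfaces as [õ] (rule 1).
/n/ (between /o/ and /u/): rule 3 targets it, but not before a labial or velar stop → unchanged [n].
/u/ — between /n/ and /m/, before a nasal consonant — surfaces as [ũ] (rule 1).
/m/ stays [m].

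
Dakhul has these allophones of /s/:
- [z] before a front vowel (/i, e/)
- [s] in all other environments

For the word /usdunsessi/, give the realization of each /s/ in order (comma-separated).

Occurrence 1 (position 2): no conditioning environment matches → elsewhere allophone [s].
Occurrence 2 (position 6): before a front vowel (/i, e/) → [z].
Occurrence 3 (position 8): no conditioning environment matches → elsewhere allophone [s].
Occurrence 4 (position 9): before a front vowel (/i, e/) → [z].

[s], [z], [s], [z]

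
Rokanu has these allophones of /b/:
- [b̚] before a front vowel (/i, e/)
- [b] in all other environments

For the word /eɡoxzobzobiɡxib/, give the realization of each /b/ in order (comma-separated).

Occurrence 1 (position 7): no conditioning environment matches → elsewhere allophone [b].
Occurrence 2 (position 10): before a front vowel (/i, e/) → [b̚].
Occurrence 3 (position 15): no conditioning environment matches → elsewhere allophone [b].

[b], [b̚], [b]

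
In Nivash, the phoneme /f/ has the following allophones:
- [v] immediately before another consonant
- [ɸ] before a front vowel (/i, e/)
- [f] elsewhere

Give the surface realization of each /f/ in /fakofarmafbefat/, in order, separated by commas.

Occurrence 1 (position 1): no conditioning environment matches → elsewhere allophone [f].
Occurrence 2 (position 5): no conditioning environment matches → elsewhere allophone [f].
Occurrence 3 (position 10): immediately before another consonant → [v].
Occurrence 4 (position 13): no conditioning environment matches → elsewhere allophone [f].

[f], [f], [v], [f]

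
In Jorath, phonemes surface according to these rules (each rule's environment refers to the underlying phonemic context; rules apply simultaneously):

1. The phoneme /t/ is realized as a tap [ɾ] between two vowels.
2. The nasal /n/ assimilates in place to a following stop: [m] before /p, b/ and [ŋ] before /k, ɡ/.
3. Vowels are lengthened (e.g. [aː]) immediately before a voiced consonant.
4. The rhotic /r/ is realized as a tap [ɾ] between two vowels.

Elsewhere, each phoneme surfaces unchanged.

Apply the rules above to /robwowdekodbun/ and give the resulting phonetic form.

/r/ — word-initial; rule 4 does not apply here → [r].
Rule 3 applies to /o/ (between /r/ and /b/: before a voiced consonant) → [oː].
/b/ stays [b].
/w/ — not in any rule's target class → [w].
/o/ (between /w/ and /w/): before a voiced consonant, so rule 3 applies → [oː].
/w/ stays [w].
/d/ stays [d].
/e/ (between /d/ and /k/) fails the environment for rule 3, so it stays [e].
/k/ (between /e/ and /o/): no rule targets it → [k].
/o/ meets the environment for rule 3 (before a voiced consonant) → [oː].
/d/ — not in any rule's target class → [d].
/b/ (between /d/ and /u/) is unaffected → [b].
/u/ — between /b/ and /n/, before a voiced consonant — surfaces as [uː] (rule 3).
/n/ — word-final; rule 2 does not apply here → [n].

[roːbwoːwdekoːdbuːn]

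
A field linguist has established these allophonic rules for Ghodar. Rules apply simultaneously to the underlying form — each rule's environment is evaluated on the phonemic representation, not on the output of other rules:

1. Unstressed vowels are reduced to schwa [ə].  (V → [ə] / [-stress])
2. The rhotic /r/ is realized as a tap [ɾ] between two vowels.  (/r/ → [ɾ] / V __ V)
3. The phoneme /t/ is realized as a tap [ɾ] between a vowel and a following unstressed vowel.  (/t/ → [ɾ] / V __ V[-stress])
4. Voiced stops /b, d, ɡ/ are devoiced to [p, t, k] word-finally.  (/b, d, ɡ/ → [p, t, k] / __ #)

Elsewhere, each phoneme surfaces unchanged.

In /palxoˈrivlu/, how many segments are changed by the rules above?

Segments that undergo a rule: /a/ → [ə] (rule 1); /o/ → [ə] (rule 1); /r/ → [ɾ] (rule 2); /u/ → [ə] (rule 1).
All other segments surface unchanged.

4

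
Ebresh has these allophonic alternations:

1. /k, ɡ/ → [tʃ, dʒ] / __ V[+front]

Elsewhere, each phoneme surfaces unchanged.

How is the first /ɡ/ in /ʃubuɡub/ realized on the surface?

[ɡ]

/ɡ/ — between /u/ and /u/; rule 1 does not apply here → [ɡ].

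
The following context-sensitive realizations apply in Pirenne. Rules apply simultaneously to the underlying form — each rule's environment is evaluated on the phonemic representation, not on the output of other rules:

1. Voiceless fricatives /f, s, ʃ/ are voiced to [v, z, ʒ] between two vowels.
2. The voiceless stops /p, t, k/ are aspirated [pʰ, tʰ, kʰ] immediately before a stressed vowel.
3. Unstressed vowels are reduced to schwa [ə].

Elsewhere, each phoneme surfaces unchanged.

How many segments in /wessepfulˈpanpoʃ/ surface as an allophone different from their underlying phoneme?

5

Segments that undergo a rule: /e/ → [ə] (rule 3); /e/ → [ə] (rule 3); /u/ → [ə] (rule 3); /p/ → [pʰ] (rule 2); /o/ → [ə] (rule 3).
All other segments surface unchanged.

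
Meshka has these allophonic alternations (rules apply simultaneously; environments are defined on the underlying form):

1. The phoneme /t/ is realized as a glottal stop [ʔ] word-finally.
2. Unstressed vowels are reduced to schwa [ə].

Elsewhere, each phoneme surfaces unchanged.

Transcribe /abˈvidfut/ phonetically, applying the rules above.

[əbˈvidfəʔ]

/a/ (word-initial) occurs in an unstressed syllable → [ə] by rule 2.
/b/ stays [b].
/v/ stays [v].
/i/ (between /v/ and /d/): rule 2 targets it, but not in an unstressed syllable → unchanged [i].
/d/ — not in any rule's target class → [d].
/f/ (between /d/ and /u/) is unaffected → [f].
/u/ (between /f/ and /t/): in an unstressed syllable, so rule 2 applies → [ə].
Rule 1 applies to /t/ (word-final: word-finally) → [ʔ].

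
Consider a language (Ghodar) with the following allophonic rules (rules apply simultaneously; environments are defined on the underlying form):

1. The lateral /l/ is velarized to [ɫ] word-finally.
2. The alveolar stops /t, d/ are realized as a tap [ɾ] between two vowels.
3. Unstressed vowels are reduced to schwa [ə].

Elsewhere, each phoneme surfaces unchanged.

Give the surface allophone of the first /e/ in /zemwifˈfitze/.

[ə]

/e/ meets the environment for rule 3 (in an unstressed syllable) → [ə].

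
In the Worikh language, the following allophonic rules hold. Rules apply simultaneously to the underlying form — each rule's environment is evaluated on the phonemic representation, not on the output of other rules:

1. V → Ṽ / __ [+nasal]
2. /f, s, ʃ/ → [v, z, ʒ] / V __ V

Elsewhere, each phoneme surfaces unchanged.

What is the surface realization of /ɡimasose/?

/ɡ/ stays [ɡ].
/i/ meets the environment for rule 1 (before a nasal consonant) → [ĩ].
/m/ (between /i/ and /a/) is unaffected → [m].
/a/ (between /m/ and /s/) is in the target of rule 1 but the environment (before a nasal consonant) is not met → [a].
/s/ — between /a/ and /o/, between two vowels — surfaces as [z] (rule 2).
/o/ — between /s/ and /s/; rule 1 does not apply here → [o].
/s/ meets the environment for rule 2 (between two vowels) → [z].
/e/ (word-final) fails the environment for rule 1, so it stays [e].

[ɡĩmazoze]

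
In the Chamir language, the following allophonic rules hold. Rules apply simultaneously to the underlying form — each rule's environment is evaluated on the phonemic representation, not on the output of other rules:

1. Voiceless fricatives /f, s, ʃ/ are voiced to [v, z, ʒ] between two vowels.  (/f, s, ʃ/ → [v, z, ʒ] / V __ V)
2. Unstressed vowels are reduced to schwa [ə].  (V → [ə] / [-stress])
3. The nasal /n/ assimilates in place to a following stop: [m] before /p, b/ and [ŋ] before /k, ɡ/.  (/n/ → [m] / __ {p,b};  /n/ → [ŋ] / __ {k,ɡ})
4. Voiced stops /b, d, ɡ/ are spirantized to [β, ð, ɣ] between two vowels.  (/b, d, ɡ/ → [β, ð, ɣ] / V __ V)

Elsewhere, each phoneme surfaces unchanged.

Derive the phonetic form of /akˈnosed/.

[əkˈnozəd]

/a/ (word-initial) occurs in an unstressed syllable → [ə] by rule 2.
/k/ (between /a/ and /n/) is unaffected → [k].
/n/ (between /k/ and /o/) is in the target of rule 3 but the environment (before a labial or velar stop) is not met → [n].
/o/ — between /n/ and /s/; rule 2 does not apply here → [o].
/s/ — between /o/ and /e/, between two vowels — surfaces as [z] (rule 1).
Rule 2 applies to /e/ (between /s/ and /d/: in an unstressed syllable) → [ə].
/d/ (word-final) fails the environment for rule 4, so it stays [d].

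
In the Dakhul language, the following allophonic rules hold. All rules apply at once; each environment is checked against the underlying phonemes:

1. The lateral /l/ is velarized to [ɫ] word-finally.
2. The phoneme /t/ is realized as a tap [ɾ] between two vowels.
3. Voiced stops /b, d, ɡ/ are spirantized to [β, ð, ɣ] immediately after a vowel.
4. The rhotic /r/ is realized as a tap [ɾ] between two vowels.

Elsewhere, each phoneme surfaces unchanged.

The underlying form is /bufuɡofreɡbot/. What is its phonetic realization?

[bufuɣofreɣbot]

/b/ (word-initial) is in the target of rule 3 but the environment (immediately after a vowel) is not met → [b].
/u/ — not in any rule's target class → [u].
/f/ stays [f].
/u/ stays [u].
/ɡ/ — between /u/ and /o/, immediately after a vowel — surfaces as [ɣ] (rule 3).
/o/ (between /ɡ/ and /f/): no rule targets it → [o].
/f/ — not in any rule's target class → [f].
/r/ — between /f/ and /e/; rule 4 does not apply here → [r].
/e/ stays [e].
/ɡ/ — between /e/ and /b/, immediately after a vowel — surfaces as [ɣ] (rule 3).
/b/ (between /ɡ/ and /o/): rule 3 targets it, but not immediately after a vowel → unchanged [b].
/o/ (between /b/ and /t/): no rule targets it → [o].
/t/ (word-final): rule 2 targets it, but not between two vowels → unchanged [t].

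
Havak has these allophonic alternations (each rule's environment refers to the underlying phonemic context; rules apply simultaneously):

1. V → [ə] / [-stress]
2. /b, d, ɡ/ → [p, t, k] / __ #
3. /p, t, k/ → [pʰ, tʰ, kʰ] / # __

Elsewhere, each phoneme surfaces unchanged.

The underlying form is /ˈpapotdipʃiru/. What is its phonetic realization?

/p/ (word-initial) occurs word-initially → [pʰ] by rule 3.
/a/ (between /p/ and /p/) fails the environment for rule 1, so it stays [a].
/p/ — between /a/ and /o/; rule 3 does not apply here → [p].
/o/ — between /p/ and /t/, in an unstressed syllable — surfaces as [ə] (rule 1).
/t/ (between /o/ and /d/) fails the environment for rule 3, so it stays [t].
/d/ (between /t/ and /i/) is in the target of rule 2 but the environment (word-finally) is not met → [d].
/i/ (between /d/ and /p/) occurs in an unstressed syllable → [ə] by rule 1.
/p/ — between /i/ and /ʃ/; rule 3 does not apply here → [p].
Rule 1 applies to /i/ (between /ʃ/ and /r/: in an unstressed syllable) → [ə].
/u/ — word-final, in an unstressed syllable — surfaces as [ə] (rule 1).

[ˈpʰapətdəpʃərə]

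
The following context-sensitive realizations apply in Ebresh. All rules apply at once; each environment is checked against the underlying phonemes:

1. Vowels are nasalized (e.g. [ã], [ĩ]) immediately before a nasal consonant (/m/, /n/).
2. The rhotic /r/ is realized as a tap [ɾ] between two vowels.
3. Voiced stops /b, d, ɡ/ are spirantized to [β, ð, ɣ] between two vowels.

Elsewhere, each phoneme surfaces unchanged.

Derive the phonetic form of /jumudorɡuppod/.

[jũmuðorɡuppod]

/j/ (word-initial): no rule targets it → [j].
/u/ meets the environment for rule 1 (before a nasal consonant) → [ũ].
/m/ — not in any rule's target class → [m].
/u/ — between /m/ and /d/; rule 1 does not apply here → [u].
Rule 3 applies to /d/ (between /u/ and /o/: between two vowels) → [ð].
/o/ — between /d/ and /r/; rule 1 does not apply here → [o].
/r/ (between /o/ and /ɡ/) fails the environment for rule 2, so it stays [r].
/ɡ/ (between /r/ and /u/) fails the environment for rule 3, so it stays [ɡ].
/u/ (between /ɡ/ and /p/) is in the target of rule 1 but the environment (before a nasal consonant) is not met → [u].
/p/ (between /u/ and /p/): no rule targets it → [p].
/p/ (between /p/ and /o/) is unaffected → [p].
/o/ (between /p/ and /d/) fails the environment for rule 1, so it stays [o].
/d/ (word-final) fails the environment for rule 3, so it stays [d].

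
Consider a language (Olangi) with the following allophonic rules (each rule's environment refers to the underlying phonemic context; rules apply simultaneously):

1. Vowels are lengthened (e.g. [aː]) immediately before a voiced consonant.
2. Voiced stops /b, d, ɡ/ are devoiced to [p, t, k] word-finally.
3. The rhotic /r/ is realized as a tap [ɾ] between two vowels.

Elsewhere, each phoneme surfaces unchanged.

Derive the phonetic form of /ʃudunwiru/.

[ʃuːduːnwiːɾu]

/ʃ/ (word-initial) is unaffected → [ʃ].
Rule 1 applies to /u/ (between /ʃ/ and /d/: before a voiced consonant) → [uː].
/d/ — between /u/ and /u/; rule 2 does not apply here → [d].
/u/ — between /d/ and /n/, before a voiced consonant — surfaces as [uː] (rule 1).
/n/ — not in any rule's target class → [n].
/w/ — not in any rule's target class → [w].
/i/ — between /w/ and /r/, before a voiced consonant — surfaces as [iː] (rule 1).
/r/ meets the environment for rule 3 (between two vowels) → [ɾ].
/u/ (word-final): rule 1 targets it, but not before a voiced consonant → unchanged [u].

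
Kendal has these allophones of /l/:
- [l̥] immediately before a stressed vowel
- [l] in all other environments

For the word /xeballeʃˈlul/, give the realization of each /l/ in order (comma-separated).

Occurrence 1 (position 5): no conditioning environment matches → elsewhere allophone [l].
Occurrence 2 (position 6): no conditioning environment matches → elsewhere allophone [l].
Occurrence 3 (position 9): immediately before a stressed vowel → [l̥].
Occurrence 4 (position 11): no conditioning environment matches → elsewhere allophone [l].

[l], [l], [l̥], [l]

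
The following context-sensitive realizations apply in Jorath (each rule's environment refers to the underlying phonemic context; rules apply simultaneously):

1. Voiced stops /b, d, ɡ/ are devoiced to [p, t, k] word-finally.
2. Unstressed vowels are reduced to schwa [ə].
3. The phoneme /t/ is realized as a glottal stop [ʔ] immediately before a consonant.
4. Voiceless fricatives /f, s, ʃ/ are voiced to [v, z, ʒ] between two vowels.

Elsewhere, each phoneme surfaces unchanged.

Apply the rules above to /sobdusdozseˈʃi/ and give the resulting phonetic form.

/s/ (word-initial) is in the target of rule 4 but the environment (between two vowels) is not met → [s].
/o/ meets the environment for rule 2 (in an unstressed syllable) → [ə].
/b/ (between /o/ and /d/) fails the environment for rule 1, so it stays [b].
/d/ (between /b/ and /u/) is in the target of rule 1 but the environment (word-finally) is not met → [d].
Rule 2 applies to /u/ (between /d/ and /s/: in an unstressed syllable) → [ə].
/s/ — between /u/ and /d/; rule 4 does not apply here → [s].
/d/ (between /s/ and /o/) is in the target of rule 1 but the environment (word-finally) is not met → [d].
/o/ meets the environment for rule 2 (in an unstressed syllable) → [ə].
/z/ (between /o/ and /s/) is unaffected → [z].
/s/ (between /z/ and /e/) fails the environment for rule 4, so it stays [s].
/e/ (between /s/ and /ʃ/): in an unstressed syllable, so rule 2 applies → [ə].
/ʃ/ (between /e/ and /i/) occurs between two vowels → [ʒ] by rule 4.
/i/ (word-final): rule 2 targets it, but not in an unstressed syllable → unchanged [i].

[səbdəsdəzsəˈʒi]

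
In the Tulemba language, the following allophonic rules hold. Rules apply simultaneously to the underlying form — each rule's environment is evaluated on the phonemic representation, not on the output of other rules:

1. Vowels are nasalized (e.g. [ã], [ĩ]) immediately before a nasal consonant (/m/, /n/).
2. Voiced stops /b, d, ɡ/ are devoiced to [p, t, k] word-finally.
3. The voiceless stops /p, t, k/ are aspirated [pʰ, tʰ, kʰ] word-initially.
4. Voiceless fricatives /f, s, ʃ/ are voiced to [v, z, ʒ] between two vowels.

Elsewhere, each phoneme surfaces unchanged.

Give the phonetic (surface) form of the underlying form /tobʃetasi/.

[tʰobʃetazi]

/t/ (word-initial): word-initially, so rule 3 applies → [tʰ].
/o/ (between /t/ and /b/): rule 1 targets it, but not before a nasal consonant → unchanged [o].
/b/ (between /o/ and /ʃ/): rule 2 targets it, but not word-finally → unchanged [b].
/ʃ/ (between /b/ and /e/) fails the environment for rule 4, so it stays [ʃ].
/e/ (between /ʃ/ and /t/) fails the environment for rule 1, so it stays [e].
/t/ (between /e/ and /a/): rule 3 targets it, but not word-initially → unchanged [t].
/a/ (between /t/ and /s/): rule 1 targets it, but not before a nasal consonant → unchanged [a].
/s/ (between /a/ and /i/): between two vowels, so rule 4 applies → [z].
/i/ (word-final): rule 1 targets it, but not before a nasal consonant → unchanged [i].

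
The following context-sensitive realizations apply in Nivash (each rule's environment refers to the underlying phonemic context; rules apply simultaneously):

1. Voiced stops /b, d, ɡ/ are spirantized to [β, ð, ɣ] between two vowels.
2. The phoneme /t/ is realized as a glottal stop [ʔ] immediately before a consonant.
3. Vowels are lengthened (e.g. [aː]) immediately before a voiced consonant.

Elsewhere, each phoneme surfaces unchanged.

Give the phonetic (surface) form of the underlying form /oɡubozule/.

[oːɣuːβoːzuːle]

/o/ — word-initial, before a voiced consonant — surfaces as [oː] (rule 3).
Rule 1 applies to /ɡ/ (between /o/ and /u/: between two vowels) → [ɣ].
/u/ — between /ɡ/ and /b/, before a voiced consonant — surfaces as [uː] (rule 3).
Rule 1 applies to /b/ (between /u/ and /o/: between two vowels) → [β].
/o/ meets the environment for rule 3 (before a voiced consonant) → [oː].
Rule 3 applies to /u/ (between /z/ and /l/: before a voiced consonant) → [uː].
/e/ — word-final; rule 3 does not apply here → [e].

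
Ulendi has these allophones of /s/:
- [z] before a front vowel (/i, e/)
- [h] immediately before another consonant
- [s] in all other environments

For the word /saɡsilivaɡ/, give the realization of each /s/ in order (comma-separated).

[s], [z]

Occurrence 1 (position 1): no conditioning environment matches → elsewhere allophone [s].
Occurrence 2 (position 4): before a front vowel (/i, e/) → [z].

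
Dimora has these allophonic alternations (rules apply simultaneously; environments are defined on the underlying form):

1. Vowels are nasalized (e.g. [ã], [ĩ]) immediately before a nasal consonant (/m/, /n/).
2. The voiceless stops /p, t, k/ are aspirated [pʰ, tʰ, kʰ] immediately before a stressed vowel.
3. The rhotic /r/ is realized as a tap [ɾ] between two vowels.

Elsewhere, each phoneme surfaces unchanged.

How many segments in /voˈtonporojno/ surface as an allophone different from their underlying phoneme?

3

Segments that undergo a rule: /t/ → [tʰ] (rule 2); /o/ → [õ] (rule 1); /r/ → [ɾ] (rule 3).
All other segments surface unchanged.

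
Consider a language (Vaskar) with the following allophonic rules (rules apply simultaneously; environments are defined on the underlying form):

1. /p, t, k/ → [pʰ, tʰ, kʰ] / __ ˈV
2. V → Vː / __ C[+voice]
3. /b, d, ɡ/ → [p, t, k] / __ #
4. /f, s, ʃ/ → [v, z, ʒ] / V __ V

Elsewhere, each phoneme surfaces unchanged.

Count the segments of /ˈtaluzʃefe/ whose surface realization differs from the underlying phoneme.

4

Segments that undergo a rule: /t/ → [tʰ] (rule 1); /a/ → [aː] (rule 2); /u/ → [uː] (rule 2); /f/ → [v] (rule 4).
All other segments surface unchanged.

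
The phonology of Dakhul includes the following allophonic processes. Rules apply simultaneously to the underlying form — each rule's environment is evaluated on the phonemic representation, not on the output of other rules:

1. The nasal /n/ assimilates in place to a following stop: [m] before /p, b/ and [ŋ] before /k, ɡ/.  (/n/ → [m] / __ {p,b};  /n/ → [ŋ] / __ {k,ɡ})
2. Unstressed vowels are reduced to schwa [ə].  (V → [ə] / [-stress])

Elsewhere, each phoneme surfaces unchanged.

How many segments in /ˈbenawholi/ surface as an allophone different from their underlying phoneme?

Segments that undergo a rule: /a/ → [ə] (rule 2); /o/ → [ə] (rule 2); /i/ → [ə] (rule 2).
All other segments surface unchanged.

3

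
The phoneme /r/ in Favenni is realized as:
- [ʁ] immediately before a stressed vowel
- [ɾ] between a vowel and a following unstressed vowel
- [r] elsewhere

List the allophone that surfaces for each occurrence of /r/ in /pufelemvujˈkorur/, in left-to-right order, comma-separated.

Occurrence 1 (position 13): between a vowel and a following unstressed vowel → [ɾ].
Occurrence 2 (position 15): no conditioning environment matches → elsewhere allophone [r].

[ɾ], [r]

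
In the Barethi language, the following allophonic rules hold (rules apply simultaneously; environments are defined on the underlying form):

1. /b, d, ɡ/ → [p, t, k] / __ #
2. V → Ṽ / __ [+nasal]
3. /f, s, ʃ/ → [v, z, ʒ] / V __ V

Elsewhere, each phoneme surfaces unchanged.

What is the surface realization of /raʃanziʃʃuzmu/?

/a/ (between /r/ and /ʃ/): rule 2 targets it, but not before a nasal consonant → unchanged [a].
/ʃ/ (between /a/ and /a/): between two vowels, so rule 3 applies → [ʒ].
Rule 2 applies to /a/ (between /ʃ/ and /n/: before a nasal consonant) → [ã].
/i/ (between /z/ and /ʃ/): rule 2 targets it, but not before a nasal consonant → unchanged [i].
/ʃ/ — between /i/ and /ʃ/; rule 3 does not apply here → [ʃ].
/ʃ/ (between /ʃ/ and /u/) fails the environment for rule 3, so it stays [ʃ].
/u/ (between /ʃ/ and /z/) fails the environment for rule 2, so it stays [u].
/u/ — word-final; rule 2 does not apply here → [u].

[raʒãnziʃʃuzmu]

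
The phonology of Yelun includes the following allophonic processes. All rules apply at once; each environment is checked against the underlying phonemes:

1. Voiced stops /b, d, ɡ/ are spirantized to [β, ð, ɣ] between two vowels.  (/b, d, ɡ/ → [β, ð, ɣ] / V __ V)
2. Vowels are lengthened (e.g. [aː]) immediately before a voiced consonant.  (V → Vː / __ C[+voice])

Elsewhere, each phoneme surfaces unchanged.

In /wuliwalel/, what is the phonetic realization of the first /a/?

[aː]

/a/ (between /w/ and /l/): before a voiced consonant, so rule 2 applies → [aː].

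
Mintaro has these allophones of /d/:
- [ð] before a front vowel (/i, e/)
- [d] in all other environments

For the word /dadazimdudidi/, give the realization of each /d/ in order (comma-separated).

Occurrence 1 (position 1): no conditioning environment matches → elsewhere allophone [d].
Occurrence 2 (position 3): no conditioning environment matches → elsewhere allophone [d].
Occurrence 3 (position 8): no conditioning environment matches → elsewhere allophone [d].
Occurrence 4 (position 10): before a front vowel (/i, e/) → [ð].
Occurrence 5 (position 12): before a front vowel (/i, e/) → [ð].

[d], [d], [d], [ð], [ð]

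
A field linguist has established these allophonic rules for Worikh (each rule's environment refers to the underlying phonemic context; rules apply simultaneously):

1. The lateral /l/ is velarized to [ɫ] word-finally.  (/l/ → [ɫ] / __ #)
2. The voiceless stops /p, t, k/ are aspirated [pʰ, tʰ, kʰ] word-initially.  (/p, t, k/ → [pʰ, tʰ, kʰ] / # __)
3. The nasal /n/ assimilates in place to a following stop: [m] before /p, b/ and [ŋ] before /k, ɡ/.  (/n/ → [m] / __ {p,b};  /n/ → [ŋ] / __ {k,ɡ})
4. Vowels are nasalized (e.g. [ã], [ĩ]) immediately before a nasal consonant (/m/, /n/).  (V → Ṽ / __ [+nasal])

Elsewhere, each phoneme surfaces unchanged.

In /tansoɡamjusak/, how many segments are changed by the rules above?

3

Segments that undergo a rule: /t/ → [tʰ] (rule 2); /a/ → [ã] (rule 4); /a/ → [ã] (rule 4).
All other segments surface unchanged.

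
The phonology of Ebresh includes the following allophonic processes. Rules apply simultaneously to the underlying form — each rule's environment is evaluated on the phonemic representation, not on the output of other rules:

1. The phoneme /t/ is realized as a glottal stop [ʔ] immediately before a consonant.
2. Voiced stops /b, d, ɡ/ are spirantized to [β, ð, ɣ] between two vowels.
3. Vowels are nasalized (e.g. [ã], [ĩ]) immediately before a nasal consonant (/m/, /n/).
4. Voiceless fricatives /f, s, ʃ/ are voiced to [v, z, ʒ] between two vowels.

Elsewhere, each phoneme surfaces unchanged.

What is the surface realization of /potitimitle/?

[potitĩmiʔle]

/p/ — not in any rule's target class → [p].
/o/ — between /p/ and /t/; rule 3 does not apply here → [o].
/t/ (between /o/ and /i/) is in the target of rule 1 but the environment (immediately before a consonant) is not met → [t].
/i/ (between /t/ and /t/) fails the environment for rule 3, so it stays [i].
/t/ (between /i/ and /i/) fails the environment for rule 1, so it stays [t].
/i/ (between /t/ and /m/): before a nasal consonant, so rule 3 applies → [ĩ].
/m/ — not in any rule's target class → [m].
/i/ (between /m/ and /t/) is in the target of rule 3 but the environment (before a nasal consonant) is not met → [i].
/t/ (between /i/ and /l/): immediately before a consonant, so rule 1 applies → [ʔ].
/l/ (between /t/ and /e/) is unaffected → [l].
/e/ (word-final) fails the environment for rule 3, so it stays [e].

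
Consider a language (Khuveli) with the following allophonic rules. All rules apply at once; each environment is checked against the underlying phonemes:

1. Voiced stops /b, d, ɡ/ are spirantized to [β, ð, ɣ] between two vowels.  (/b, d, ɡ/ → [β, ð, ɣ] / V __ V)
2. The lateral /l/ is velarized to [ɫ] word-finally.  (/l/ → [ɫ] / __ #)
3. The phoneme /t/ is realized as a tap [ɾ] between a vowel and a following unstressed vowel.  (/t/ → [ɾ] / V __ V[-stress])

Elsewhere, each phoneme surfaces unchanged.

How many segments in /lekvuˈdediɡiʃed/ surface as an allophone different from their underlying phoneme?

Segments that undergo a rule: /d/ → [ð] (rule 1); /d/ → [ð] (rule 1); /ɡ/ → [ɣ] (rule 1).
All other segments surface unchanged.

3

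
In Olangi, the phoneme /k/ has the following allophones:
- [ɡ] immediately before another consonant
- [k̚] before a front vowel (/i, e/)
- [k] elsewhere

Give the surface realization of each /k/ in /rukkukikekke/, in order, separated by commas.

Occurrence 1 (position 3): immediately before another consonant → [ɡ].
Occurrence 2 (position 4): no conditioning environment matches → elsewhere allophone [k].
Occurrence 3 (position 6): before a front vowel (/i, e/) → [k̚].
Occurrence 4 (position 8): before a front vowel (/i, e/) → [k̚].
Occurrence 5 (position 10): immediately before another consonant → [ɡ].
Occurrence 6 (position 11): before a front vowel (/i, e/) → [k̚].

[ɡ], [k], [k̚], [k̚], [ɡ], [k̚]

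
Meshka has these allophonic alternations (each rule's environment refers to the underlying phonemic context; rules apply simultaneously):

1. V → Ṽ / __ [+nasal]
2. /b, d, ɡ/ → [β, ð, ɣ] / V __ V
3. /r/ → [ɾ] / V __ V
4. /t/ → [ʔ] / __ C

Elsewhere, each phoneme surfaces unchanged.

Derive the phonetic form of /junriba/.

[jũnriβa]

/j/ (word-initial) is unaffected → [j].
/u/ meets the environment for rule 1 (before a nasal consonant) → [ũ].
/n/ stays [n].
/r/ (between /n/ and /i/): rule 3 targets it, but not between two vowels → unchanged [r].
/i/ — between /r/ and /b/; rule 1 does not apply here → [i].
/b/ meets the environment for rule 2 (between two vowels) → [β].
/a/ — word-final; rule 1 does not apply here → [a].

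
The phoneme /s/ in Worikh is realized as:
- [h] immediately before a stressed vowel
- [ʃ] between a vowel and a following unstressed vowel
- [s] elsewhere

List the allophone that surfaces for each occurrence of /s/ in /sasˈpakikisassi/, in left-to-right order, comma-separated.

[s], [s], [ʃ], [s], [s]

Occurrence 1 (position 1): no conditioning environment matches → elsewhere allophone [s].
Occurrence 2 (position 3): no conditioning environment matches → elsewhere allophone [s].
Occurrence 3 (position 10): between a vowel and a following unstressed vowel → [ʃ].
Occurrence 4 (position 12): no conditioning environment matches → elsewhere allophone [s].
Occurrence 5 (position 13): no conditioning environment matches → elsewhere allophone [s].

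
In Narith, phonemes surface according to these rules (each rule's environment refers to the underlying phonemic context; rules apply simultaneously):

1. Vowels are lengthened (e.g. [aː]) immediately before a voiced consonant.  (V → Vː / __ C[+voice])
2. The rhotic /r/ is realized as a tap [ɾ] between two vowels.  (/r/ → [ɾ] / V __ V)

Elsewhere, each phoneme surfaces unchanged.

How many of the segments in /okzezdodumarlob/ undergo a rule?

5

Segments that undergo a rule: /e/ → [eː] (rule 1); /o/ → [oː] (rule 1); /u/ → [uː] (rule 1); /a/ → [aː] (rule 1); /o/ → [oː] (rule 1).
All other segments surface unchanged.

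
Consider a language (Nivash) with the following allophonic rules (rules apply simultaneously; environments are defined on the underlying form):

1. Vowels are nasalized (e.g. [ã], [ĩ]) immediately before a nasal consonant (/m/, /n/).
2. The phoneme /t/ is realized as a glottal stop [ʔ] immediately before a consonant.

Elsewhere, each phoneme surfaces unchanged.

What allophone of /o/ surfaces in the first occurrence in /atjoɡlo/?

/o/ (between /j/ and /ɡ/) fails the environment for rule 1, so it stays [o].

[o]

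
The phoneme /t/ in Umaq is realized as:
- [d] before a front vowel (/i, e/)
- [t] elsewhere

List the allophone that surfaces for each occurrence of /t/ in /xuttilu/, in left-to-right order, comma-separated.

[t], [d]

Occurrence 1 (position 3): no conditioning environment matches → elsewhere allophone [t].
Occurrence 2 (position 4): before a front vowel (/i, e/) → [d].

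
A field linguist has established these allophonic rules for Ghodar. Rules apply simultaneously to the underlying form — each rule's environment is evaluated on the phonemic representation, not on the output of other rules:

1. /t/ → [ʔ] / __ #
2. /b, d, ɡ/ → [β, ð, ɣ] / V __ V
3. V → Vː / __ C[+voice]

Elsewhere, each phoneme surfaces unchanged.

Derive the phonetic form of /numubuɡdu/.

/n/ (word-initial): no rule targets it → [n].
Rule 3 applies to /u/ (between /n/ and /m/: before a voiced consonant) → [uː].
/m/ — not in any rule's target class → [m].
Rule 3 applies to /u/ (between /m/ and /b/: before a voiced consonant) → [uː].
/b/ meets the environment for rule 2 (between two vowels) → [β].
Rule 3 applies to /u/ (between /b/ and /ɡ/: before a voiced consonant) → [uː].
/ɡ/ (between /u/ and /d/) fails the environment for rule 2, so it stays [ɡ].
/d/ — between /ɡ/ and /u/; rule 2 does not apply here → [d].
/u/ (word-final) is in the target of rule 3 but the environment (before a voiced consonant) is not met → [u].

[nuːmuːβuːɡdu]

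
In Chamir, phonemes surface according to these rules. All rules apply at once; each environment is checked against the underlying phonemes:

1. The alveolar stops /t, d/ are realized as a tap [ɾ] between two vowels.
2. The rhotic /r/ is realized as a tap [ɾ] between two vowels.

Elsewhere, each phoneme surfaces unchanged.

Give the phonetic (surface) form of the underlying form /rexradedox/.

[rexraɾeɾox]

/r/ (word-initial) is in the target of rule 2 but the environment (between two vowels) is not met → [r].
/e/ (between /r/ and /x/): no rule targets it → [e].
/x/ (between /e/ and /r/): no rule targets it → [x].
/r/ (between /x/ and /a/) is in the target of rule 2 but the environment (between two vowels) is not met → [r].
/a/ — not in any rule's target class → [a].
/d/ — between /a/ and /e/, between two vowels — surfaces as [ɾ] (rule 1).
/e/ (between /d/ and /d/): no rule targets it → [e].
/d/ — between /e/ and /o/, between two vowels — surfaces as [ɾ] (rule 1).
/o/ stays [o].
/x/ stays [x].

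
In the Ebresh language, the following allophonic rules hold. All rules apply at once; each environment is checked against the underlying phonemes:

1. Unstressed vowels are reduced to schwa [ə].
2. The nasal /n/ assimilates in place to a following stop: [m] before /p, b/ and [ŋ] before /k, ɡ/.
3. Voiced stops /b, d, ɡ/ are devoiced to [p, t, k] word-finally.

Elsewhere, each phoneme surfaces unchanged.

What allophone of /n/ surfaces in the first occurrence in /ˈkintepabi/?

[n]

/n/ (between /i/ and /t/): rule 2 targets it, but not before a labial or velar stop → unchanged [n].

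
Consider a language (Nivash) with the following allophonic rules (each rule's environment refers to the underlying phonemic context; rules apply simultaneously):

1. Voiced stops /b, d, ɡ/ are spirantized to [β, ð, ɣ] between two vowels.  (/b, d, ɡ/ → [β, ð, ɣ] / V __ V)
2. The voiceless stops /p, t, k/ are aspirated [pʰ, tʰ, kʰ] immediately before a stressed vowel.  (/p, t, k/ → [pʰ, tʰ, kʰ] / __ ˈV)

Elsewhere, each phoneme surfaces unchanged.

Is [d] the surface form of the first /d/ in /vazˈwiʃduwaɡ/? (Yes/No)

/d/ (between /ʃ/ and /u/): rule 1 targets it, but not between two vowels → unchanged [d].
The actual realization is [d], which matches [d].

Yes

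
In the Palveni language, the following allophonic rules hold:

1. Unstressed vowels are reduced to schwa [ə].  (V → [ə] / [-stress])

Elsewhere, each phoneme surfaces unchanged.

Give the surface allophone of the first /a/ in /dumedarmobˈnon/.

[ə]

Rule 1 applies to /a/ (between /d/ and /r/: in an unstressed syllable) → [ə].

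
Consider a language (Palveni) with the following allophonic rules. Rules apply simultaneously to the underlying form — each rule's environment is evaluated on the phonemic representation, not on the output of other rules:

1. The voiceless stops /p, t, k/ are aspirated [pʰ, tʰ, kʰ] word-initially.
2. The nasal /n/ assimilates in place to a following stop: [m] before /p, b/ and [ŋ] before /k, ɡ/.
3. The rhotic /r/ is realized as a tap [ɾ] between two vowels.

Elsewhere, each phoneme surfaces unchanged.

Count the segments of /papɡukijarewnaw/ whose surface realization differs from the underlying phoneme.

Segments that undergo a rule: /p/ → [pʰ] (rule 1); /r/ → [ɾ] (rule 3).
All other segments surface unchanged.

2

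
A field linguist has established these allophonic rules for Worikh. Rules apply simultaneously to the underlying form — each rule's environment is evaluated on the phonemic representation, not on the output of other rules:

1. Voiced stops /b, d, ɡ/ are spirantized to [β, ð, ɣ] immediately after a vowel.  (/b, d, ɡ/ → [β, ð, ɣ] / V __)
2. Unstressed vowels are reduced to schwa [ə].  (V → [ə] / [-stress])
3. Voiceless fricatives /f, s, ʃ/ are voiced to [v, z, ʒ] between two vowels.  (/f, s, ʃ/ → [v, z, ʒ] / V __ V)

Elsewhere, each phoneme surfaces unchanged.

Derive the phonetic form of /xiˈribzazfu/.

[xəˈriβzəzfə]

/x/ — not in any rule's target class → [x].
/i/ meets the environment for rule 2 (in an unstressed syllable) → [ə].
/r/ (between /i/ and /i/) is unaffected → [r].
/i/ (between /r/ and /b/) is in the target of rule 2 but the environment (in an unstressed syllable) is not met → [i].
Rule 1 applies to /b/ (between /i/ and /z/: immediately after a vowel) → [β].
/z/ — not in any rule's target class → [z].
Rule 2 applies to /a/ (between /z/ and /z/: in an unstressed syllable) → [ə].
/z/ stays [z].
/f/ (between /z/ and /u/) fails the environment for rule 3, so it stays [f].
Rule 2 applies to /u/ (word-final: in an unstressed syllable) → [ə].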